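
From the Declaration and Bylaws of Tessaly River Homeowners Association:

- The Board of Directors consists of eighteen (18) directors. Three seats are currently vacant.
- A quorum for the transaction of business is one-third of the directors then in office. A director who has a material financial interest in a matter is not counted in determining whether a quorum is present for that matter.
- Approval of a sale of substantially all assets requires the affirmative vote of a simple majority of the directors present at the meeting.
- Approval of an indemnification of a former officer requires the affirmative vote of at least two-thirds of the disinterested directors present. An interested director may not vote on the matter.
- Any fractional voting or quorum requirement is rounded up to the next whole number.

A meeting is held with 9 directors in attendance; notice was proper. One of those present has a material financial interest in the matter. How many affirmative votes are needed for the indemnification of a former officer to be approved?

The indemnification of a former officer requires two-thirds of the disinterested directors present (9 − 1 = 8).
2/3 of 8 = 5.33, rounded up to 6.

6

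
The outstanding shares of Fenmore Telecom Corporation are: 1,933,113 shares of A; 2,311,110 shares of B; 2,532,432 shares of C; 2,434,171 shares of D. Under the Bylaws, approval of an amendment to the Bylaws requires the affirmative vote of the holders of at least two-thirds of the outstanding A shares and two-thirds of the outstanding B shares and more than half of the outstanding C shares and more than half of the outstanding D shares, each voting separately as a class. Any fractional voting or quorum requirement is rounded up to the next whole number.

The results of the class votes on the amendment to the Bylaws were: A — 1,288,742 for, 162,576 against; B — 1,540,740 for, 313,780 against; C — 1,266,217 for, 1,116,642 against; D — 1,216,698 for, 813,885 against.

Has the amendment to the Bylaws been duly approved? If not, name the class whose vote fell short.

Not approved — the D shares did not give the required vote.

A: 2/3 of 1933113 = 1288742; 1,288,742 required, 1,288,742 in favor — approved.
B: 2/3 of 2311110 = 1540740; 1,540,740 required, 1,540,740 in favor — approved.
C: a majority of 2532432 is 1266217; 1,266,217 required, 1,266,217 in favor — approved.
D: a majority of 2434171 is 1217086; 1,217,086 required, 1,216,698 in favor — not approved.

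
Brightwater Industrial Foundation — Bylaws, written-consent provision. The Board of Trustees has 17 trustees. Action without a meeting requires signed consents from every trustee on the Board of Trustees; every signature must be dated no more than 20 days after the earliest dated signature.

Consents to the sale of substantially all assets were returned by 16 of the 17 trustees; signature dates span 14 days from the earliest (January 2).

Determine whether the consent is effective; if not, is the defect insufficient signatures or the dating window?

Signatures required: the unanimous vote of 17 — unanimous means all 17, so 17 needed; 16 signed. Insufficient.
Dating window: the latest signature is 14 days after the earliest; the limit is 20 days. Within the window.

Not effective — insufficient signatures.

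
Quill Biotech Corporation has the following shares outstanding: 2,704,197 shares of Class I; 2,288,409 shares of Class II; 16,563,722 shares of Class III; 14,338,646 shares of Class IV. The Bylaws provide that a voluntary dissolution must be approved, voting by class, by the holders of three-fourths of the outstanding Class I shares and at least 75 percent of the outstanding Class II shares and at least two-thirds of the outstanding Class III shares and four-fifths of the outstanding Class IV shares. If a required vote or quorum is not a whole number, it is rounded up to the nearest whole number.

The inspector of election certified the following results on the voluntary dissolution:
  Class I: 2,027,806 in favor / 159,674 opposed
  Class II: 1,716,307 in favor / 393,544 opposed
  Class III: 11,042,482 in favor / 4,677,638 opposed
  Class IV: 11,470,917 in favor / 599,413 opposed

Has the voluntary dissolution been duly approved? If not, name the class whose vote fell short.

Class I: 3/4 of 2704197 = 2028147.75, rounded up to 2028148; 2,028,148 required, 2,027,806 in favor — not approved.
Class II: 3/4 of 2288409 = 1716306.75, rounded up to 1716307; 1,716,307 required, 1,716,307 in favor — approved.
Class III: 2/3 of 16563722 = 11042481.33, rounded up to 11042482; 11,042,482 required, 11,042,482 in favor — approved.
Class IV: 4/5 of 14338646 = 11470916.80, rounded up to 11470917; 11,470,917 required, 11,470,917 in favor — approved.

Not approved — the Class I shares did not give the required vote.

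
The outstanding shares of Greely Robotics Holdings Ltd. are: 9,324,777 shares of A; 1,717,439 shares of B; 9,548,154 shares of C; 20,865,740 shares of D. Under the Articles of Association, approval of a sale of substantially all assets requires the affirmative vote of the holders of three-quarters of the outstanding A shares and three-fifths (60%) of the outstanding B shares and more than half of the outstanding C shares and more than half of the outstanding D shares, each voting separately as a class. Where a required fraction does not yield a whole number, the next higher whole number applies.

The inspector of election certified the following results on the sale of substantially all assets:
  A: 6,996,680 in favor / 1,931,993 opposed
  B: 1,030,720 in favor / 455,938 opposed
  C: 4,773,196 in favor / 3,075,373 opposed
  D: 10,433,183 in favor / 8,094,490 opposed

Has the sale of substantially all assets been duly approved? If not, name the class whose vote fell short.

Not approved — the C shares did not give the required vote.

A: 3/4 of 9324777 = 6993582.75, rounded up to 6993583; 6,993,583 required, 6,996,680 in favor — approved.
B: 3/5 of 1717439 = 1030463.40, rounded up to 1030464; 1,030,464 required, 1,030,720 in favor — approved.
C: a majority of 9548154 is 4774078; 4,774,078 required, 4,773,196 in favor — not approved.
D: a majority of 20865740 is 10432871; 10,432,871 required, 10,433,183 in favor — approved.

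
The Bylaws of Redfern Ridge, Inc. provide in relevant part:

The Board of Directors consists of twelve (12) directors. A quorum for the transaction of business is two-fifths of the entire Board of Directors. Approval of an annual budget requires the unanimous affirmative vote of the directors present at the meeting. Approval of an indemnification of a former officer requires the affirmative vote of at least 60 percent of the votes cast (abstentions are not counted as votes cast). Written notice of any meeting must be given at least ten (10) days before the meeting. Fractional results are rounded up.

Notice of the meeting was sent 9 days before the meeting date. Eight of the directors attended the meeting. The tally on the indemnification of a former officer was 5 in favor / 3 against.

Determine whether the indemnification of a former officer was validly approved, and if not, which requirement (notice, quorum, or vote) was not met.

Invalid — notice requirement not satisfied.

Notice: 9 days given; 10 required (9 < 10). Not satisfied.
Quorum: 8 present; quorum is 5. Satisfied.
Vote: the indemnification of a former officer requires three-fifths of the votes cast (8). 3/5 of 8 = 4.80, rounded up to 5, so 5 affirmative votes are needed; 5 voted in favor. Satisfied.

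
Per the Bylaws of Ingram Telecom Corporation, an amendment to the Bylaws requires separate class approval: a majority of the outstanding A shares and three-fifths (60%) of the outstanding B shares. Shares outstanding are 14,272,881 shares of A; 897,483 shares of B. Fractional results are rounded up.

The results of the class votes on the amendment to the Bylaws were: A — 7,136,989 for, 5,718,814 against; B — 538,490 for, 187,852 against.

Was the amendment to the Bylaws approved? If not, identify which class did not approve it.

A: a majority of 14272881 is 7136441; 7,136,441 required, 7,136,989 in favor — approved.
B: 3/5 of 897483 = 538489.80, rounded up to 538490; 538,490 required, 538,490 in favor — approved.

Approved — every class gave the required vote.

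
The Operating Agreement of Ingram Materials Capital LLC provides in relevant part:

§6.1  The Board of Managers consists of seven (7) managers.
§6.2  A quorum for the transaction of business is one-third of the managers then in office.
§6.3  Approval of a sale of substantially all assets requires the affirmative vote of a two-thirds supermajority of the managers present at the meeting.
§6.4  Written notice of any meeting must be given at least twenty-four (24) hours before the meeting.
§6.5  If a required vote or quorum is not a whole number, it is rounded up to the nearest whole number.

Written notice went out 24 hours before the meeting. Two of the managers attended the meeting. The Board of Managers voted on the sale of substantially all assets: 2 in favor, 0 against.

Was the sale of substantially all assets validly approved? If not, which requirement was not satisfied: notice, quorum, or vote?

Invalid — quorum requirement not satisfied.

Notice: 24 hours given; 24 required (24 ≥ 24). Satisfied.
Quorum: 2 present; quorum is 3. Not satisfied.
Vote: the sale of substantially all assets requires two-thirds of the managers present (2). 2/3 of 2 = 1.33, rounded up to 2, so 2 affirmative votes are needed; 2 voted in favor. Satisfied. (Moot — without a quorum no business can be validly transacted.)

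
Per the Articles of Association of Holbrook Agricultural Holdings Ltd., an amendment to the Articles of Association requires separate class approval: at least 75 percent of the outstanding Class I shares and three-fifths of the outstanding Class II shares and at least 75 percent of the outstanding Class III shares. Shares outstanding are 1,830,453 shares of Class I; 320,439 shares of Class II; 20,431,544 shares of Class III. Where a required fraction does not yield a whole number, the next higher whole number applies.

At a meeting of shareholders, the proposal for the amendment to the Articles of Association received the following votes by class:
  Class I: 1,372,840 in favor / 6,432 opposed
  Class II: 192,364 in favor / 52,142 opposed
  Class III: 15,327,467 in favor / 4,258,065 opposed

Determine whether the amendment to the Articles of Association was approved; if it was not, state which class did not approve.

Approved — every class gave the required vote.

Class I: 3/4 of 1830453 = 1372839.75, rounded up to 1372840; 1,372,840 required, 1,372,840 in favor — approved.
Class II: 3/5 of 320439 = 192263.40, rounded up to 192264; 192,264 required, 192,364 in favor — approved.
Class III: 3/4 of 20431544 = 15323658; 15,323,658 required, 15,327,467 in favor — approved.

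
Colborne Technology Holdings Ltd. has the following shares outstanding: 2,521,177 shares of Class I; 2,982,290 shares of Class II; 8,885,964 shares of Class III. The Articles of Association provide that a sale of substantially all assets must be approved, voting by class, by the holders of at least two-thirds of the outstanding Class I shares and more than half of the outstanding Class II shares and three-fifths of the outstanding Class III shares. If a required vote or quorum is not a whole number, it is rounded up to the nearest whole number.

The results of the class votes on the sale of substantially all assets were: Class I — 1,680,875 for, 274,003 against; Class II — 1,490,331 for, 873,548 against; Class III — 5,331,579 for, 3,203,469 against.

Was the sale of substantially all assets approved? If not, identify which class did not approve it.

Class I: 2/3 of 2521177 = 1680784.67, rounded up to 1680785; 1,680,785 required, 1,680,875 in favor — approved.
Class II: a majority of 2982290 is 1491146; 1,491,146 required, 1,490,331 in favor — not approved.
Class III: 3/5 of 8885964 = 5331578.40, rounded up to 5331579; 5,331,579 required, 5,331,579 in favor — approved.

Not approved — the Class II shares did not give the required vote.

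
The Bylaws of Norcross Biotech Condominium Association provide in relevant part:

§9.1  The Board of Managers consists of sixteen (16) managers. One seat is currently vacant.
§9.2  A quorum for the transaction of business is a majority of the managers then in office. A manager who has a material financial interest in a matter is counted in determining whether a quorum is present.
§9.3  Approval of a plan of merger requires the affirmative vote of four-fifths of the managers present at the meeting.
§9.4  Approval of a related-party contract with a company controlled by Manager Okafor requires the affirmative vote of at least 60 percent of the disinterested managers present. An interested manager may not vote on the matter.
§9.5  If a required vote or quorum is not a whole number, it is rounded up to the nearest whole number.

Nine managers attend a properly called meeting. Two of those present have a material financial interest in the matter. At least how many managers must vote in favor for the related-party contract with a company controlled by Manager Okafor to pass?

5

The related-party contract with a company controlled by Manager Okafor requires three-fifths of the disinterested managers present (9 − 2 = 7).
3/5 of 7 = 4.20, rounded up to 5.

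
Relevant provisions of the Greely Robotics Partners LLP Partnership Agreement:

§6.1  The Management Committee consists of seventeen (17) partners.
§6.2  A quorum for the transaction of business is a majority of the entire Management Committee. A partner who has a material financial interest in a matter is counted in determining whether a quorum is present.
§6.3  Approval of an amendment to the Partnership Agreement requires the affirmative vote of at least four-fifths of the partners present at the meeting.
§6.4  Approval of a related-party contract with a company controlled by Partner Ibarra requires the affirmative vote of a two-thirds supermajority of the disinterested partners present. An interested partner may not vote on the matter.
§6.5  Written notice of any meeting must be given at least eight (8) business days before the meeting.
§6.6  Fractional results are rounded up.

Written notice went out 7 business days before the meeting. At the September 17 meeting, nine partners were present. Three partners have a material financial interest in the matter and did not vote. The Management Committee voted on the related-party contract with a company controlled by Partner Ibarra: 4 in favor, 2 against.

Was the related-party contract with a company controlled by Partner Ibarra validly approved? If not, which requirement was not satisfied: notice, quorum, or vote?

Invalid — notice requirement not satisfied.

Notice: 7 business days given; 8 required (7 < 8). Not satisfied.
Quorum: 9 present (interested partners count toward quorum); quorum is 9. Satisfied.
Vote: the related-party contract with a company controlled by Partner Ibarra requires two-thirds of the disinterested partners present (9 − 3 = 6). 2/3 of 6 = 4, so 4 affirmative votes are needed; 4 voted in favor. Satisfied.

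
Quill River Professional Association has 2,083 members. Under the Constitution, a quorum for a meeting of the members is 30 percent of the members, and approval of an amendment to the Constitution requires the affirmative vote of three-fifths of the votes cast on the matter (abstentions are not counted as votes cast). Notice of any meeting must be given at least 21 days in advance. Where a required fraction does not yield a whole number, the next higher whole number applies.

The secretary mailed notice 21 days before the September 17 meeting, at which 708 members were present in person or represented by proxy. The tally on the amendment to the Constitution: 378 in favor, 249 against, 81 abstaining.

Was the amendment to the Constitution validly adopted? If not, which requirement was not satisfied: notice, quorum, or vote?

Valid — all requirements satisfied.

Notice: 21 days given; 21 required. Satisfied.
Quorum: 30% of 2,083 = 624.90, rounded up to 625; 708 present. Satisfied.
Vote: requires three-fifths of the votes cast (708 − 81 abstaining = 627); 3/5 of 627 = 376.20, rounded up to 377, so 377 needed; 378 in favor. Satisfied.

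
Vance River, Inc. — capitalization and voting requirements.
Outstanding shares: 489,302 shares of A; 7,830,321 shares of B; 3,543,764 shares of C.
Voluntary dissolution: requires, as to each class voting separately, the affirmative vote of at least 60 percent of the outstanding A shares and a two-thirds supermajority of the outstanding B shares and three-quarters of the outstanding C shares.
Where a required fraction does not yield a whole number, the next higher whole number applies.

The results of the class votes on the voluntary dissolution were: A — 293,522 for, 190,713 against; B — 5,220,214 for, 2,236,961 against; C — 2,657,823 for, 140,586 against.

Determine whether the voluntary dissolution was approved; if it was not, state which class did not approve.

A: 3/5 of 489302 = 293581.20, rounded up to 293582; 293,582 required, 293,522 in favor — not approved.
B: 2/3 of 7830321 = 5220214; 5,220,214 required, 5,220,214 in favor — approved.
C: 3/4 of 3543764 = 2657823; 2,657,823 required, 2,657,823 in favor — approved.

Not approved — the A shares did not give the required vote.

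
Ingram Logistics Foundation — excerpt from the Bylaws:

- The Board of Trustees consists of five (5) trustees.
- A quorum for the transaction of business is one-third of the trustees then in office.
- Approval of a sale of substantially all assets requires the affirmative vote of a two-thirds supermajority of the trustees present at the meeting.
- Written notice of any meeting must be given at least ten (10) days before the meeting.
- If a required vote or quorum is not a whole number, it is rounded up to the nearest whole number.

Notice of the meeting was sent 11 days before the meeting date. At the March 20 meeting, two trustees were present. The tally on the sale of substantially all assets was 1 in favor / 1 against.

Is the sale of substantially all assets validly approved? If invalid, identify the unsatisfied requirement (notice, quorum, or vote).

Notice: 11 days given; 10 required (11 ≥ 10). Satisfied.
Quorum: 2 present; quorum is 2. Satisfied.
Vote: the sale of substantially all assets requires two-thirds of the trustees present (2). 2/3 of 2 = 1.33, rounded up to 2, so 2 affirmative votes are needed; 1 voted in favor. Not satisfied.

Invalid — vote requirement not satisfied.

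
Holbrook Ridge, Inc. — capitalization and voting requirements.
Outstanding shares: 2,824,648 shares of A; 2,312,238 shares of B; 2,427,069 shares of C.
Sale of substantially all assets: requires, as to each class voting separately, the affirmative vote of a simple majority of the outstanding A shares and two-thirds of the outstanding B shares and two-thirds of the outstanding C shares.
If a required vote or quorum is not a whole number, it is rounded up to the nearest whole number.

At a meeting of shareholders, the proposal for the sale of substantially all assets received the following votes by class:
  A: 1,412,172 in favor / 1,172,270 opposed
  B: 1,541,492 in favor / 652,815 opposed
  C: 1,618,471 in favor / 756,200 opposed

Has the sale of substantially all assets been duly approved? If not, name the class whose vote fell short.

A: a majority of 2824648 is 1412325; 1,412,325 required, 1,412,172 in favor — not approved.
B: 2/3 of 2312238 = 1541492; 1,541,492 required, 1,541,492 in favor — approved.
C: 2/3 of 2427069 = 1618046; 1,618,046 required, 1,618,471 in favor — approved.

Not approved — the A shares did not give the required vote.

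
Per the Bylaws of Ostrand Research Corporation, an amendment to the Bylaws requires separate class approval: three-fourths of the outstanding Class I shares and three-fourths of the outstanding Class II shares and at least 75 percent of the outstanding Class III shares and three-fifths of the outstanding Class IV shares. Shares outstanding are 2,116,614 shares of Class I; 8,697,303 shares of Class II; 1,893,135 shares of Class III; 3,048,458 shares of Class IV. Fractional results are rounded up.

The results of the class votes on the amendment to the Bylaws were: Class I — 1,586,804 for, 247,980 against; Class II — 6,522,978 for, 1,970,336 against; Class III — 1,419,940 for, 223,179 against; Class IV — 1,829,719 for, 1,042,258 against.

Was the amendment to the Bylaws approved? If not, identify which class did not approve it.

Class I: 3/4 of 2116614 = 1587460.50, rounded up to 1587461; 1,587,461 required, 1,586,804 in favor — not approved.
Class II: 3/4 of 8697303 = 6522977.25, rounded up to 6522978; 6,522,978 required, 6,522,978 in favor — approved.
Class III: 3/4 of 1893135 = 1419851.25, rounded up to 1419852; 1,419,852 required, 1,419,940 in favor — approved.
Class IV: 3/5 of 3048458 = 1829074.80, rounded up to 1829075; 1,829,075 required, 1,829,719 in favor — approved.

Not approved — the Class I shares did not give the required vote.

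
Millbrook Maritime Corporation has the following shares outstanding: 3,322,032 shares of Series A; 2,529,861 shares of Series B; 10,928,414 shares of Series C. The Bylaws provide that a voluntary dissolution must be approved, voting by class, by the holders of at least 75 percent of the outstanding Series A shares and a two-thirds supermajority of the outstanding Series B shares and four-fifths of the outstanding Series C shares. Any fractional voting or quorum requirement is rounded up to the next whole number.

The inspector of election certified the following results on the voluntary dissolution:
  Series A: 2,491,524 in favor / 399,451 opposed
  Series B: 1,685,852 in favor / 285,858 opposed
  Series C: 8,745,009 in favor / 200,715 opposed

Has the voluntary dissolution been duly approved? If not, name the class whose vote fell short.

Not approved — the Series B shares did not give the required vote.

Series A: 3/4 of 3322032 = 2491524; 2,491,524 required, 2,491,524 in favor — approved.
Series B: 2/3 of 2529861 = 1686574; 1,686,574 required, 1,685,852 in favor — not approved.
Series C: 4/5 of 10928414 = 8742731.20, rounded up to 8742732; 8,742,732 required, 8,745,009 in favor — approved.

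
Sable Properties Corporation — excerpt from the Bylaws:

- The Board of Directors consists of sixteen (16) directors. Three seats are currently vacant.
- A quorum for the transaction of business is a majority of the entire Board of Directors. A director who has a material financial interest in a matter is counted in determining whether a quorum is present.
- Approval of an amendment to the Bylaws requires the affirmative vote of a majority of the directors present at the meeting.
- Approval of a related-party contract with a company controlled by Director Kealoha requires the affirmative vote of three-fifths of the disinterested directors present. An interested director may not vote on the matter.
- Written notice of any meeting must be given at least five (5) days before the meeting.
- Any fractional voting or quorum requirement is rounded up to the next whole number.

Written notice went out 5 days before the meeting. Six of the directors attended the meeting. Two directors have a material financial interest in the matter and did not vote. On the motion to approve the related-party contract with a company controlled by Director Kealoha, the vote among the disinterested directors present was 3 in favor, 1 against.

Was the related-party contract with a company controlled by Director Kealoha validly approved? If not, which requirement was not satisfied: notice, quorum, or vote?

Notice: 5 days given; 5 required (5 ≥ 5). Satisfied.
Quorum: 6 present (interested directors count toward quorum); quorum is 9. Not satisfied.
Vote: the related-party contract with a company controlled by Director Kealoha requires three-fifths of the disinterested directors present (6 − 2 = 4). 3/5 of 4 = 2.40, rounded up to 3, so 3 affirmative votes are needed; 3 voted in favor. Satisfied. (Moot — without a quorum no business can be validly transacted.)

Invalid — quorum requirement not satisfied.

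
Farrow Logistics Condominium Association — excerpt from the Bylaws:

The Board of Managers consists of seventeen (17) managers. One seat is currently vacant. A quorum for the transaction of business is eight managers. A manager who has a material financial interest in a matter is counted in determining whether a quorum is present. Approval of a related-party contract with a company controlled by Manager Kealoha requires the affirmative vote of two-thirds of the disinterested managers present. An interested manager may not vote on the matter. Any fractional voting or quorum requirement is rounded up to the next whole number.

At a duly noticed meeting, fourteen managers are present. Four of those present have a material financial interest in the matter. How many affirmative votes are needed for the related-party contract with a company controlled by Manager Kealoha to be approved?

7

The related-party contract with a company controlled by Manager Kealoha requires two-thirds of the disinterested managers present (14 − 4 = 10).
2/3 of 10 = 6.67, rounded up to 7.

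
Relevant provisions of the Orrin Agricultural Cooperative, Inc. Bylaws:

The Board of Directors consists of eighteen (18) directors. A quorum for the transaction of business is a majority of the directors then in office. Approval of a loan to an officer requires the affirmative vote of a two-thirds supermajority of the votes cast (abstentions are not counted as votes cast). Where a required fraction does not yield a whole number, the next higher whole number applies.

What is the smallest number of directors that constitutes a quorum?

10

A majority of 18 is 10.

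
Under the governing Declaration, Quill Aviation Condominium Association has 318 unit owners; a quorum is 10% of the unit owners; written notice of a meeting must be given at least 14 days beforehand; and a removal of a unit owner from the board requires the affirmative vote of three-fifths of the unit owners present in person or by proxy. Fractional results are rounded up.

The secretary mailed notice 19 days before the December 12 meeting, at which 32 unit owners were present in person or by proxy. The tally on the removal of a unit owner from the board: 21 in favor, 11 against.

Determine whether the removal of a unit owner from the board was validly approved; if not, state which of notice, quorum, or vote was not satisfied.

Notice: 19 days given; 14 required. Satisfied.
Quorum: 10% of 318 = 31.80, rounded up to 32; 32 present. Satisfied.
Vote: requires three-fifths of those present (32); 3/5 of 32 = 19.20, rounded up to 20, so 20 needed; 21 in favor. Satisfied.

Valid — all requirements satisfied.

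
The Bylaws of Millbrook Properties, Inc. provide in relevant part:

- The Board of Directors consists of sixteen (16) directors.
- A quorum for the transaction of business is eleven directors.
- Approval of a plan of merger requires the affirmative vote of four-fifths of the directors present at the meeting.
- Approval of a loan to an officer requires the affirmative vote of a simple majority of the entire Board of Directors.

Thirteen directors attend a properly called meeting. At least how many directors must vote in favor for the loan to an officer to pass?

9

The loan to an officer requires a majority of the entire Board of Directors (16).
A majority of 16 is 9.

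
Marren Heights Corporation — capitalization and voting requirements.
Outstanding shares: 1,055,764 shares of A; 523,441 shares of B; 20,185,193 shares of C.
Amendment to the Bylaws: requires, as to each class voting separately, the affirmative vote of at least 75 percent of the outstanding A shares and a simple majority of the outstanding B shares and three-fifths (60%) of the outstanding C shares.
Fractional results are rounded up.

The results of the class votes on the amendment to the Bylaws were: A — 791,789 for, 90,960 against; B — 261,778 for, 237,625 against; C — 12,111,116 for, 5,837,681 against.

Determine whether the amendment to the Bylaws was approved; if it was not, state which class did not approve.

Not approved — the A shares did not give the required vote.

A: 3/4 of 1055764 = 791823; 791,823 required, 791,789 in favor — not approved.
B: a majority of 523441 is 261721; 261,721 required, 261,778 in favor — approved.
C: 3/5 of 20185193 = 12111115.80, rounded up to 12111116; 12,111,116 required, 12,111,116 in favor — approved.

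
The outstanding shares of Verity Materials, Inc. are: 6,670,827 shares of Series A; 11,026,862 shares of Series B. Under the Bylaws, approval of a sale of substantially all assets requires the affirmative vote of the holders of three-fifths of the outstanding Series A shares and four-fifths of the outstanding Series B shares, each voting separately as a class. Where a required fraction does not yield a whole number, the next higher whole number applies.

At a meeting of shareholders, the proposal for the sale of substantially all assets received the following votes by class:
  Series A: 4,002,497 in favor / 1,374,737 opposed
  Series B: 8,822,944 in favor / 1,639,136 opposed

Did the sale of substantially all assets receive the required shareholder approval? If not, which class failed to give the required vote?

Series A: 3/5 of 6670827 = 4002496.20, rounded up to 4002497; 4,002,497 required, 4,002,497 in favor — approved.
Series B: 4/5 of 11026862 = 8821489.60, rounded up to 8821490; 8,821,490 required, 8,822,944 in favor — approved.

Approved — every class gave the required vote.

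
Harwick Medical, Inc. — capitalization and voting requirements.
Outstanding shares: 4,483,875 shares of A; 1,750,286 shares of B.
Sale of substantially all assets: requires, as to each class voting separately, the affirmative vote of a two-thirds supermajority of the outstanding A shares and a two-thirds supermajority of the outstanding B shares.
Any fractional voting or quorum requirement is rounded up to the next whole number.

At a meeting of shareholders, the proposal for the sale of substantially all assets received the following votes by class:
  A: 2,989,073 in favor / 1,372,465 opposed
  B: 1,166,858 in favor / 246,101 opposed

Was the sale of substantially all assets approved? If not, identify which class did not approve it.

Not approved — the A shares did not give the required vote.

A: 2/3 of 4483875 = 2989250; 2,989,250 required, 2,989,073 in favor — not approved.
B: 2/3 of 1750286 = 1166857.33, rounded up to 1166858; 1,166,858 required, 1,166,858 in favor — approved.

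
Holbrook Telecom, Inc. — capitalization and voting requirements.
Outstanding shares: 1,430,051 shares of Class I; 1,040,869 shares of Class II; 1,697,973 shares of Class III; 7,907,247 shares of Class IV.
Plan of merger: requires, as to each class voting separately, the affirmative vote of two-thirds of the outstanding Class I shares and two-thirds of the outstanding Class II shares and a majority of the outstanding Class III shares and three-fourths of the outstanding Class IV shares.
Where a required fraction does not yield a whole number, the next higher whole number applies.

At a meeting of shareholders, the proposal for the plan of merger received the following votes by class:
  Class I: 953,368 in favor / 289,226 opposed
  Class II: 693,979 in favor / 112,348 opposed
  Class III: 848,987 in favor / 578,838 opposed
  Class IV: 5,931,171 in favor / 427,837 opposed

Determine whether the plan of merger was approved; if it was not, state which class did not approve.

Approved — every class gave the required vote.

Class I: 2/3 of 1430051 = 953367.33, rounded up to 953368; 953,368 required, 953,368 in favor — approved.
Class II: 2/3 of 1040869 = 693912.67, rounded up to 693913; 693,913 required, 693,979 in favor — approved.
Class III: a majority of 1697973 is 848987; 848,987 required, 848,987 in favor — approved.
Class IV: 3/4 of 7907247 = 5930435.25, rounded up to 5930436; 5,930,436 required, 5,931,171 in favor — approved.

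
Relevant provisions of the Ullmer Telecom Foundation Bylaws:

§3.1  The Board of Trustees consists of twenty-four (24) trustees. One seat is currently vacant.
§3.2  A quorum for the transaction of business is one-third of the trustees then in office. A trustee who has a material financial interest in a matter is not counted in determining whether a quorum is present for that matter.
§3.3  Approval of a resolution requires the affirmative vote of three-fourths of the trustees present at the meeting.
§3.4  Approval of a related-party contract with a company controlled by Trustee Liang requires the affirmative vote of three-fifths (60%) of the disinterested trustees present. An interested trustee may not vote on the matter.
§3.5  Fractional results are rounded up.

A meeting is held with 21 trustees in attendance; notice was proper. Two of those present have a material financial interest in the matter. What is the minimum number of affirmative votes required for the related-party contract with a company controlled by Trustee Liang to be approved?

The related-party contract with a company controlled by Trustee Liang requires three-fifths of the disinterested trustees present (21 − 2 = 19).
3/5 of 19 = 11.40, rounded up to 12.

12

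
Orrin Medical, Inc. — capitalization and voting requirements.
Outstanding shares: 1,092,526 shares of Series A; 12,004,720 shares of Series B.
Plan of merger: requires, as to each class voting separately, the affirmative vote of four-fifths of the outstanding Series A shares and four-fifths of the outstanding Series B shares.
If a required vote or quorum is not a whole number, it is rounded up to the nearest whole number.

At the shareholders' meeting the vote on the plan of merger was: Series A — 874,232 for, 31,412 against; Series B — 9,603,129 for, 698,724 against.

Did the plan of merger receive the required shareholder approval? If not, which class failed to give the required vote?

Series A: 4/5 of 1092526 = 874020.80, rounded up to 874021; 874,021 required, 874,232 in favor — approved.
Series B: 4/5 of 12004720 = 9603776; 9,603,776 required, 9,603,129 in favor — not approved.

Not approved — the Series B shares did not give the required vote.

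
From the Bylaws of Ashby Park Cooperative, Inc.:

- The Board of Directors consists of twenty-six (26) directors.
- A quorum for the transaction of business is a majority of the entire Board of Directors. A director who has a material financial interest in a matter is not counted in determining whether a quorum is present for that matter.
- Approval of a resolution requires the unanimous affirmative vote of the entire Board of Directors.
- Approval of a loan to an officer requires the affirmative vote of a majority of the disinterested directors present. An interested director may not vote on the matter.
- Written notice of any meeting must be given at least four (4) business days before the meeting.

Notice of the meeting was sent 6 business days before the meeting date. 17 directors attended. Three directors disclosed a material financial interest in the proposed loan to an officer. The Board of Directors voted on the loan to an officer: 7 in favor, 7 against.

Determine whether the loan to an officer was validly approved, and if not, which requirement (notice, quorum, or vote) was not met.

Invalid — vote requirement not satisfied.

Notice: 6 business days given; 4 required (6 ≥ 4). Satisfied.
Quorum: 17 present, but the 3 interested directors do not count, leaving 14. Quorum is 14. Satisfied.
Vote: the loan to an officer requires a majority of the disinterested directors present (17 − 3 = 14). A majority of 14 is 8, so 8 affirmative votes are needed; 7 voted in favor. Not satisfied.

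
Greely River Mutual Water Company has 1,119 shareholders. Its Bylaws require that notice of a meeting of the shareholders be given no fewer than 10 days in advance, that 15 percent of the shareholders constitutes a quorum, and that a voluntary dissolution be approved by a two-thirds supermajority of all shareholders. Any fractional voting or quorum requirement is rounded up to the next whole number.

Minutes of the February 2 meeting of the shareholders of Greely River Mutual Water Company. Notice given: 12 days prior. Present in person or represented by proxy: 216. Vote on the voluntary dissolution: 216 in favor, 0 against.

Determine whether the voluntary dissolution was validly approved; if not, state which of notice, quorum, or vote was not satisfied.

Notice: 12 days given; 10 required. Satisfied.
Quorum: 15% of 1,119 = 167.85, rounded up to 168; 216 present. Satisfied.
Vote: requires two-thirds of all shareholders (1,119); 2/3 of 1119 = 746, so 746 needed; 216 in favor. Not satisfied.

Invalid — vote requirement not satisfied.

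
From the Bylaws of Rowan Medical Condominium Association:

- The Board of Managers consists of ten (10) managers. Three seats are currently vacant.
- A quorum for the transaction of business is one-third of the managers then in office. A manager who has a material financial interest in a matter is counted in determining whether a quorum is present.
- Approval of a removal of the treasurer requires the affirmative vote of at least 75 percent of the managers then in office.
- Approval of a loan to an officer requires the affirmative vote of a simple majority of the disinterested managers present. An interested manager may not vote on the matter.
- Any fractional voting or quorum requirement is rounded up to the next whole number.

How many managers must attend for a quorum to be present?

3

1/3 of 7 = 2.33, rounded up to 3.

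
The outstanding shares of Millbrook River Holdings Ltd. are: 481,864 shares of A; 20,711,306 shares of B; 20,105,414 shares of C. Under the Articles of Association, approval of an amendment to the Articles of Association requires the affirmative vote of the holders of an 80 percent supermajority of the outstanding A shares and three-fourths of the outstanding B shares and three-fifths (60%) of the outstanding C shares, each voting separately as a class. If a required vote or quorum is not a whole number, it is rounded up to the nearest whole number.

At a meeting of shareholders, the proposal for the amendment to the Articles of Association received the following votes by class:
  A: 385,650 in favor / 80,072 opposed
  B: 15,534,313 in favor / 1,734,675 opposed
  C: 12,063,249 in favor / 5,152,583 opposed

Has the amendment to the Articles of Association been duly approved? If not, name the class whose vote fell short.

Approved — every class gave the required vote.

A: 4/5 of 481864 = 385491.20, rounded up to 385492; 385,492 required, 385,650 in favor — approved.
B: 3/4 of 20711306 = 15533479.50, rounded up to 15533480; 15,533,480 required, 15,534,313 in favor — approved.
C: 3/5 of 20105414 = 12063248.40, rounded up to 12063249; 12,063,249 required, 12,063,249 in favor — approved.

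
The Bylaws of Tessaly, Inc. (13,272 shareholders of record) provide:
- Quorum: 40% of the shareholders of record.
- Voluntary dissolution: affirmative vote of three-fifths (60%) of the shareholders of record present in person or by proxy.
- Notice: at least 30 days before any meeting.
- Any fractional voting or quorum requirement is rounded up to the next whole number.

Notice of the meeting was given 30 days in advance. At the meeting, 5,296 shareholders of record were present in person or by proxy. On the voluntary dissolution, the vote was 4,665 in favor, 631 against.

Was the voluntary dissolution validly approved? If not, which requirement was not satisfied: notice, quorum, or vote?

Invalid — quorum requirement not satisfied.

Notice: 30 days given; 30 required. Satisfied.
Quorum: 40% of 13,272 = 5,308.80, rounded up to 5,309; 5,296 present. Not satisfied.
Vote: requires three-fifths of those present (5,296); 3/5 of 5296 = 3177.60, rounded up to 3178, so 3,178 needed; 4,665 in favor. Satisfied.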